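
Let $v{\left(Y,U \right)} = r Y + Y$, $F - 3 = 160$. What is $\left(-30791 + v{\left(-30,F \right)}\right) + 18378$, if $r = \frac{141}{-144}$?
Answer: $- \frac{99309}{8} \approx -12414.0$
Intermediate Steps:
$F = 163$ ($F = 3 + 160 = 163$)
$r = - \frac{47}{48}$ ($r = 141 \left(- \frac{1}{144}\right) = - \frac{47}{48} \approx -0.97917$)
$v{\left(Y,U \right)} = \frac{Y}{48}$ ($v{\left(Y,U \right)} = - \frac{47 Y}{48} + Y = \frac{Y}{48}$)
$\left(-30791 + v{\left(-30,F \right)}\right) + 18378 = \left(-30791 + \frac{1}{48} \left(-30\right)\right) + 18378 = \left(-30791 - \frac{5}{8}\right) + 18378 = - \frac{246333}{8} + 18378 = - \frac{99309}{8}$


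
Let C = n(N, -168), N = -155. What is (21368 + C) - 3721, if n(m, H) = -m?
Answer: 17802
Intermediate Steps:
C = 155 (C = -1*(-155) = 155)
(21368 + C) - 3721 = (21368 + 155) - 3721 = 21523 - 3721 = 17802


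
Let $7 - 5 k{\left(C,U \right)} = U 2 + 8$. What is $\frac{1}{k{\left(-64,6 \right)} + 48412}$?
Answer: $\frac{5}{242047} \approx 2.0657 \cdot 10^{-5}$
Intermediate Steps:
$k{\left(C,U \right)} = - \frac{1}{5} - \frac{2 U}{5}$ ($k{\left(C,U \right)} = \frac{7}{5} - \frac{U 2 + 8}{5} = \frac{7}{5} - \frac{2 U + 8}{5} = \frac{7}{5} - \frac{8 + 2 U}{5} = \frac{7}{5} - \left(\frac{8}{5} + \frac{2 U}{5}\right) = - \frac{1}{5} - \frac{2 U}{5}$)
$\frac{1}{k{\left(-64,6 \right)} + 48412} = \frac{1}{\left(- \frac{1}{5} - \frac{12}{5}\right) + 48412} = \frac{1}{- \frac{13}{5} + 48412} = \frac{1}{\frac{242047}{5}} = \frac{5}{242047}$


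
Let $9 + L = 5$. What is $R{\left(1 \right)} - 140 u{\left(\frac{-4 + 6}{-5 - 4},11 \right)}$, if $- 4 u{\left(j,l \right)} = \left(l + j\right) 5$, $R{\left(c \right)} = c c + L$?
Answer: $\frac{16948}{9} \approx 1883.1$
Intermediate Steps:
$L = -4$ ($L = -9 + 5 = -4$)
$R{\left(c \right)} = -4 + c^{2}$ ($R{\left(c \right)} = c c - 4 = c^{2} - 4 = -4 + c^{2}$)
$u{\left(j,l \right)} = - \frac{5 j}{4} - \frac{5 l}{4}$ ($u{\left(j,l \right)} = - \frac{\left(l + j\right) 5}{4} = - \frac{\left(j + l\right) 5}{4} = - \frac{5 j + 5 l}{4} = - \frac{5 j}{4} - \frac{5 l}{4}$)
$R{\left(1 \right)} - 140 u{\left(\frac{-4 + 6}{-5 - 4},11 \right)} = \left(-4 + 1^{2}\right) - 140 \left(- \frac{5 \frac{-4 + 6}{-5 - 4}}{4} - \frac{55}{4}\right) = \left(-4 + 1\right) - 140 \left(- \frac{5 \frac{2}{-9}}{4} - \frac{55}{4}\right) = -3 - 140 \left(- \frac{5 \cdot 2 \left(- \frac{1}{9}\right)}{4} - \frac{55}{4}\right) = -3 - 140 \left(\left(- \frac{5}{4}\right) \left(- \frac{2}{9}\right) - \frac{55}{4}\right) = -3 - 140 \left(\frac{5}{18} - \frac{55}{4}\right) = -3 - - \frac{16975}{9} = -3 + \frac{16975}{9} = \frac{16948}{9}$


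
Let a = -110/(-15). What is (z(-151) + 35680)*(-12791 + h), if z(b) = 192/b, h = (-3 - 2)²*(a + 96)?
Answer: -164981045024/453 ≈ -3.6420e+8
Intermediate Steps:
a = 22/3 (a = -110*(-1/15) = 22/3 ≈ 7.3333)
h = 7750/3 (h = (-3 - 2)²*(22/3 + 96) = (-5)²*(310/3) = 25*(310/3) = 7750/3 ≈ 2583.3)
(z(-151) + 35680)*(-12791 + h) = (192/(-151) + 35680)*(-12791 + 7750/3) = (192*(-1/151) + 35680)*(-30623/3) = (-192/151 + 35680)*(-30623/3) = (5387488/151)*(-30623/3) = -164981045024/453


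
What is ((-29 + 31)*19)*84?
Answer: 3192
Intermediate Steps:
((-29 + 31)*19)*84 = (2*19)*84 = 38*84 = 3192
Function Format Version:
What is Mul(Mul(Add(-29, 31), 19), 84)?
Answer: 3192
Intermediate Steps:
Mul(Mul(Add(-29, 31), 19), 84) = Mul(Mul(2, 19), 84) = Mul(38, 84) = 3192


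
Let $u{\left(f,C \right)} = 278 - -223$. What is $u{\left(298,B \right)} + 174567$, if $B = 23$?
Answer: $175068$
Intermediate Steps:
$u{\left(f,C \right)} = 501$ ($u{\left(f,C \right)} = 278 + 223 = 501$)
$u{\left(298,B \right)} + 174567 = 501 + 174567 = 175068$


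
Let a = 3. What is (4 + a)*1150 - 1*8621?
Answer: -571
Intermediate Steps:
(4 + a)*1150 - 1*8621 = (4 + 3)*1150 - 1*8621 = 7*1150 - 8621 = 8050 - 8621 = -571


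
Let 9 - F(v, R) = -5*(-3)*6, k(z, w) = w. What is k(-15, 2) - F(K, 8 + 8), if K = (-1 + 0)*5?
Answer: 83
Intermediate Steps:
K = -5 (K = -1*5 = -5)
F(v, R) = -81 (F(v, R) = 9 - (-5*(-3))*6 = 9 - 15*6 = 9 - 1*90 = 9 - 90 = -81)
k(-15, 2) - F(K, 8 + 8) = 2 - 1*(-81) = 2 + 81 = 83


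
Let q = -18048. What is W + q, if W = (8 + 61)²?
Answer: -13287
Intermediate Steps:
W = 4761 (W = 69² = 4761)
W + q = 4761 - 18048 = -13287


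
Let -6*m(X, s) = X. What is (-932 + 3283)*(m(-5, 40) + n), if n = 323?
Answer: 4567993/6 ≈ 7.6133e+5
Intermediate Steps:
m(X, s) = -X/6
(-932 + 3283)*(m(-5, 40) + n) = (-932 + 3283)*(-⅙*(-5) + 323) = 2351*(⅚ + 323) = 2351*(1943/6) = 4567993/6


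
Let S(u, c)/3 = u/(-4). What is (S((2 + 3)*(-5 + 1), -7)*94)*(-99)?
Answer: -139590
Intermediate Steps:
S(u, c) = -3*u/4 (S(u, c) = 3*(u/(-4)) = 3*(u*(-¼)) = 3*(-u/4) = -3*u/4)
(S((2 + 3)*(-5 + 1), -7)*94)*(-99) = (-3*(2 + 3)*(-5 + 1)/4*94)*(-99) = (-15*(-4)/4*94)*(-99) = (-¾*(-20)*94)*(-99) = (15*94)*(-99) = 1410*(-99) = -139590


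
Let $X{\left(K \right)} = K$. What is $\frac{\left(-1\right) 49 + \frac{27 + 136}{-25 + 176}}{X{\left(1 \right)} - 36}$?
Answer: $\frac{7236}{5285} \approx 1.3692$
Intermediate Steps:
$\frac{\left(-1\right) 49 + \frac{27 + 136}{-25 + 176}}{X{\left(1 \right)} - 36} = \frac{\left(-1\right) 49 + \frac{27 + 136}{-25 + 176}}{1 - 36} = \frac{-49 + \frac{163}{151}}{1 - 36} = \frac{-49 + 163 \cdot \frac{1}{151}}{-35} = \left(-49 + \frac{163}{151}\right) \left(- \frac{1}{35}\right) = \left(- \frac{7236}{151}\right) \left(- \frac{1}{35}\right) = \frac{7236}{5285}$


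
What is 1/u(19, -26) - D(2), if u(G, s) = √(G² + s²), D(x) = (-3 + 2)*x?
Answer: 2 + √1037/1037 ≈ 2.0311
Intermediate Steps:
D(x) = -x
1/u(19, -26) - D(2) = 1/(√(19² + (-26)²)) - (-1)*2 = 1/(√(361 + 676)) - 1*(-2) = 1/(√1037) + 2 = √1037/1037 + 2 = 2 + √1037/1037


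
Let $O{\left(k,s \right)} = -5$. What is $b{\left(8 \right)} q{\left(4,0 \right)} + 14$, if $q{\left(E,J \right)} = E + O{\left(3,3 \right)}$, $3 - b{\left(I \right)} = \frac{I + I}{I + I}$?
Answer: $12$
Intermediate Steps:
$b{\left(I \right)} = 2$ ($b{\left(I \right)} = 3 - \frac{I + I}{I + I} = 3 - \frac{2 I}{2 I} = 3 - 2 I \frac{1}{2 I} = 3 - 1 = 2$)
$q{\left(E,J \right)} = -5 + E$ ($q{\left(E,J \right)} = E - 5 = -5 + E$)
$b{\left(8 \right)} q{\left(4,0 \right)} + 14 = 2 \left(-5 + 4\right) + 14 = 2 \left(-1\right) + 14 = -2 + 14 = 12$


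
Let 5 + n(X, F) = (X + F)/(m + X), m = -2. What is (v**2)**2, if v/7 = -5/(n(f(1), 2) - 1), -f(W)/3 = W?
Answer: 937890625/707281 ≈ 1326.1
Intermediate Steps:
f(W) = -3*W
n(X, F) = -5 + (F + X)/(-2 + X) (n(X, F) = -5 + (X + F)/(-2 + X) = -5 + (F + X)/(-2 + X))
v = 175/29 (v = 7*(-5/((10 + 2 - (-12))/(-2 - 3*1) - 1)) = 7*(-5/((10 + 2 - 4*(-3))/(-2 - 3) - 1)) = 7*(-5/((10 + 2 + 12)/(-5) - 1)) = 7*(-5/(-1/5*24 - 1)) = 7*(-5/(-24/5 - 1)) = 7*(-5/(-29/5)) = 7*(-5*(-5/29)) = 7*(25/29) = 175/29 ≈ 6.0345)
(v**2)**2 = ((175/29)**2)**2 = (30625/841)**2 = 937890625/707281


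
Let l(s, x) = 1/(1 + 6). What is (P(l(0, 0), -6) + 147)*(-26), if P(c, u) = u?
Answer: -3666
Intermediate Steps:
l(s, x) = 1/7
(P(l(0, 0), -6) + 147)*(-26) = (-6 + 147)*(-26) = 141*(-26) = -3666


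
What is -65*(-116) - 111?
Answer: 7429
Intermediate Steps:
-65*(-116) - 111 = 7540 - 111 = 7429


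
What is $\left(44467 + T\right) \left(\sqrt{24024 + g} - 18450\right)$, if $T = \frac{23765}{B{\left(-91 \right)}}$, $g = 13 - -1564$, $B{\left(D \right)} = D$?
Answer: $- \frac{10602772200}{13} + \frac{574676 \sqrt{25601}}{13} \approx -8.0852 \cdot 10^{8}$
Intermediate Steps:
$g = 1577$ ($g = 13 + 1564 = 1577$)
$T = - \frac{3395}{13}$ ($T = \frac{23765}{-91} = 23765 \left(- \frac{1}{91}\right) = - \frac{3395}{13} \approx -261.15$)
$\left(44467 + T\right) \left(\sqrt{24024 + g} - 18450\right) = \left(44467 - \frac{3395}{13}\right) \left(\sqrt{24024 + 1577} - 18450\right) = \frac{574676 \left(\sqrt{25601} - 18450\right)}{13} = \frac{574676 \left(-18450 + \sqrt{25601}\right)}{13} = - \frac{10602772200}{13} + \frac{574676 \sqrt{25601}}{13}$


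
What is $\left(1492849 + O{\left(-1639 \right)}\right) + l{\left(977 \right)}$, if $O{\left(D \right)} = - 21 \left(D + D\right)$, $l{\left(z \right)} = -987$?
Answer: $1560700$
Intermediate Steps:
$O{\left(D \right)} = - 42 D$ ($O{\left(D \right)} = - 21 \cdot 2 D = - 42 D$)
$\left(1492849 + O{\left(-1639 \right)}\right) + l{\left(977 \right)} = \left(1492849 - -68838\right) - 987 = \left(1492849 + 68838\right) - 987 = 1561687 - 987 = 1560700$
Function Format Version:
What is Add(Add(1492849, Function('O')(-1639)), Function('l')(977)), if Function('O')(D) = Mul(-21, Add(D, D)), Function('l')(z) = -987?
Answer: 1560700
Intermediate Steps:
Function('O')(D) = Mul(-42, D) (Function('O')(D) = Mul(-21, Mul(2, D)) = Mul(-42, D))
Add(Add(1492849, Function('O')(-1639)), Function('l')(977)) = Add(Add(1492849, Mul(-42, -1639)), -987) = Add(Add(1492849, 68838), -987) = Add(1561687, -987) = 1560700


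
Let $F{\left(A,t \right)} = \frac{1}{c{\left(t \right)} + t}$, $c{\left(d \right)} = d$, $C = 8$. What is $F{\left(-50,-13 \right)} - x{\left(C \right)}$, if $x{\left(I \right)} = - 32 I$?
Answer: $\frac{6655}{26} \approx 255.96$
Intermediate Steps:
$F{\left(A,t \right)} = \frac{1}{2 t}$ ($F{\left(A,t \right)} = \frac{1}{t + t} = \frac{1}{2 t}$)
$F{\left(-50,-13 \right)} - x{\left(C \right)} = \frac{1}{2 \left(-13\right)} - \left(-32\right) 8 = \frac{1}{2} \left(- \frac{1}{13}\right) - -256 = - \frac{1}{26} + 256 = \frac{6655}{26}$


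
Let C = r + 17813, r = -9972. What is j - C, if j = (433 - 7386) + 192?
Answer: -14602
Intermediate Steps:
C = 7841 (C = -9972 + 17813 = 7841)
j = -6761 (j = -6953 + 192 = -6761)
j - C = -6761 - 1*7841 = -6761 - 7841 = -14602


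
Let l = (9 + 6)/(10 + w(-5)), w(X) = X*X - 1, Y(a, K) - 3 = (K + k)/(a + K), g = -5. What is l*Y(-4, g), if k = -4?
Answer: 30/17 ≈ 1.7647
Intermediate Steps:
Y(a, K) = 3 + (-4 + K)/(K + a) (Y(a, K) = 3 + (K - 4)/(a + K) = 3 + (-4 + K)/(K + a))
w(X) = -1 + X² (w(X) = X² - 1 = -1 + X²)
l = 15/34 (l = (9 + 6)/(10 + (-1 + (-5)²)) = 15/(10 + (-1 + 25)) = 15/(10 + 24) = 15/34 ≈ 0.44118)
l*Y(-4, g) = 15*((-4 + 3*(-4) + 4*(-5))/(-5 - 4))/34 = 15*((-4 - 12 - 20)/(-9))/34 = 15*(-⅑*(-36))/34 = (15/34)*4 = 30/17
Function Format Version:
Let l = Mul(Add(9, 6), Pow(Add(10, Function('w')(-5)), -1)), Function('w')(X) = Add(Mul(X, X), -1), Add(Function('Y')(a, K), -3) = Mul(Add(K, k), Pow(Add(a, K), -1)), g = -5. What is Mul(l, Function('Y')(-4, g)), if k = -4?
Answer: Rational(30, 17) ≈ 1.7647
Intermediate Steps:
Function('Y')(a, K) = Add(3, Mul(Pow(Add(K, a), -1), Add(-4, K))) (Function('Y')(a, K) = Add(3, Mul(Add(K, -4), Pow(Add(a, K), -1))) = Add(3, Mul(Add(-4, K), Pow(Add(K, a), -1))) = Add(3, Mul(Pow(Add(K, a), -1), Add(-4, K))))
Function('w')(X) = Add(-1, Pow(X, 2)) (Function('w')(X) = Add(Pow(X, 2), -1) = Add(-1, Pow(X, 2)))
l = Rational(15, 34) (l = Mul(Add(9, 6), Pow(Add(10, Add(-1, Pow(-5, 2))), -1)) = Mul(15, Pow(Add(10, Add(-1, 25)), -1)) = Mul(15, Pow(Add(10, 24), -1)) = Mul(15, Pow(34, -1)) = Mul(15, Rational(1, 34)) = Rational(15, 34) ≈ 0.44118)
Mul(l, Function('Y')(-4, g)) = Mul(Rational(15, 34), Mul(Pow(Add(-5, -4), -1), Add(-4, Mul(3, -4), Mul(4, -5)))) = Mul(Rational(15, 34), Mul(Pow(-9, -1), Add(-4, -12, -20))) = Mul(Rational(15, 34), Mul(Rational(-1, 9), -36)) = Mul(Rational(15, 34), 4) = Rational(30, 17)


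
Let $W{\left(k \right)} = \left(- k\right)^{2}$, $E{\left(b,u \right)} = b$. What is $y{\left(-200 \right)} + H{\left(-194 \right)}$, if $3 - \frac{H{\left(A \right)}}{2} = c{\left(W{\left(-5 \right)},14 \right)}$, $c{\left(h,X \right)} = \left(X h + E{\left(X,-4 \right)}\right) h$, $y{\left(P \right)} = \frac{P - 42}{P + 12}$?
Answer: $- \frac{1710115}{94} \approx -18193.0$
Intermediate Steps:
$W{\left(k \right)} = k^{2}$
$y{\left(P \right)} = \frac{-42 + P}{12 + P}$
$c{\left(h,X \right)} = h \left(X + X h\right)$ ($c{\left(h,X \right)} = \left(X h + X\right) h = \left(X + X h\right) h = h \left(X + X h\right)$)
$H{\left(A \right)} = -18194$ ($H{\left(A \right)} = 6 - 2 \cdot 14 \left(-5\right)^{2} \left(1 + \left(-5\right)^{2}\right) = 6 - 2 \cdot 14 \cdot 25 \left(1 + 25\right) = 6 - 2 \cdot 14 \cdot 25 \cdot 26 = 6 - 18200 = -18194$)
$y{\left(-200 \right)} + H{\left(-194 \right)} = \frac{-42 - 200}{12 - 200} - 18194 = \frac{1}{-188} \left(-242\right) - 18194 = \left(- \frac{1}{188}\right) \left(-242\right) - 18194 = \frac{121}{94} - 18194 = - \frac{1710115}{94}$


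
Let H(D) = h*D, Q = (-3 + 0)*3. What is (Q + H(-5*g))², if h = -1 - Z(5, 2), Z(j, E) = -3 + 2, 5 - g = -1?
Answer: 81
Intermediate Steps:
g = 6 (g = 5 - 1*(-1) = 5 + 1 = 6)
Z(j, E) = -1
Q = -9 (Q = -3*3 = -9)
h = 0 (h = -1 - 1*(-1) = -1 + 1 = 0)
H(D) = 0 (H(D) = 0*D = 0)
(Q + H(-5*g))² = (-9 + 0)² = (-9)² = 81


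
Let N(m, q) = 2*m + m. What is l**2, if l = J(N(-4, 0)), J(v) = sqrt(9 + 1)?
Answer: 10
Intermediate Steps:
N(m, q) = 3*m
J(v) = sqrt(10)
l = sqrt(10) ≈ 3.1623
l**2 = (sqrt(10))**2 = 10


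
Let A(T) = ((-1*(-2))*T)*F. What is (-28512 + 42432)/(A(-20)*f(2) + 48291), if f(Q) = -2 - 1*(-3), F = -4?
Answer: 13920/48451 ≈ 0.28730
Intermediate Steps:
f(Q) = 1 (f(Q) = -2 + 3 = 1)
A(T) = -8*T (A(T) = ((-1*(-2))*T)*(-4) = (2*T)*(-4) = -8*T)
(-28512 + 42432)/(A(-20)*f(2) + 48291) = (-28512 + 42432)/(-8*(-20)*1 + 48291) = 13920/(160*1 + 48291) = 13920/(160 + 48291) = 13920/48451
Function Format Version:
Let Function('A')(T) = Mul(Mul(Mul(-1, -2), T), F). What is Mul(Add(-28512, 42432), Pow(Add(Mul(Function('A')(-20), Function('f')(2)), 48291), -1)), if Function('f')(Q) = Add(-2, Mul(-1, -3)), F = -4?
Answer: Rational(13920, 48451) ≈ 0.28730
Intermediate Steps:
Function('f')(Q) = 1 (Function('f')(Q) = Add(-2, 3) = 1)
Function('A')(T) = Mul(-8, T) (Function('A')(T) = Mul(Mul(Mul(-1, -2), T), -4) = Mul(Mul(2, T), -4) = Mul(-8, T))
Mul(Add(-28512, 42432), Pow(Add(Mul(Function('A')(-20), Function('f')(2)), 48291), -1)) = Mul(Add(-28512, 42432), Pow(Add(Mul(Mul(-8, -20), 1), 48291), -1)) = Mul(13920, Pow(Add(Mul(160, 1), 48291), -1)) = Mul(13920, Pow(Add(160, 48291), -1)) = Mul(13920, Pow(48451, -1)) = Mul(13920, Rational(1, 48451)) = Rational(13920, 48451)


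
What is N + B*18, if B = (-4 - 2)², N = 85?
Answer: 733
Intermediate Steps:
B = 36 (B = (-6)² = 36)
N + B*18 = 85 + 36*18 = 85 + 648 = 733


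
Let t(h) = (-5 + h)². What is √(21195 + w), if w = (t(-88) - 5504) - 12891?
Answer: 107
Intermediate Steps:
w = -9746 (w = ((-5 - 88)² - 5504) - 12891 = ((-93)² - 5504) - 12891 = (8649 - 5504) - 12891 = 3145 - 12891 = -9746)
√(21195 + w) = √(21195 - 9746) = √11449 = 107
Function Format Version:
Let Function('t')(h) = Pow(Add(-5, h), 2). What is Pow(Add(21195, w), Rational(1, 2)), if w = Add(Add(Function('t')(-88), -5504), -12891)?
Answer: 107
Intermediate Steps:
w = -9746 (w = Add(Add(Pow(Add(-5, -88), 2), -5504), -12891) = Add(Add(Pow(-93, 2), -5504), -12891) = Add(Add(8649, -5504), -12891) = Add(3145, -12891) = -9746)
Pow(Add(21195, w), Rational(1, 2)) = Pow(Add(21195, -9746), Rational(1, 2)) = Pow(11449, Rational(1, 2)) = 107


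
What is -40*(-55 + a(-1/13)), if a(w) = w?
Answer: 28640/13 ≈ 2203.1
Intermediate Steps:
-40*(-55 + a(-1/13)) = -40*(-55 - 1/13) = -40*(-716/13) = 28640/13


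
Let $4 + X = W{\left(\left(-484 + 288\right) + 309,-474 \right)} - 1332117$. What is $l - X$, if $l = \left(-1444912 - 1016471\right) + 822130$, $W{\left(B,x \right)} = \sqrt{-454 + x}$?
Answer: $-307132 - 4 i \sqrt{58} \approx -3.0713 \cdot 10^{5} - 30.463 i$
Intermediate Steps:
$l = -1639253$ ($l = -2461383 + 822130 = -1639253$)
$X = -1332121 + 4 i \sqrt{58}$ ($X = -4 + \left(\sqrt{-454 - 474} - 1332117\right) = -4 - \left(1332117 - \sqrt{-928}\right) = -4 - \left(1332117 - 4 i \sqrt{58}\right) = -1332121 + 4 i \sqrt{58} \approx -1.3321 \cdot 10^{6} + 30.463 i$)
$l - X = -1639253 - \left(-1332121 + 4 i \sqrt{58}\right) = -1639253 + \left(1332121 - 4 i \sqrt{58}\right) = -307132 - 4 i \sqrt{58}$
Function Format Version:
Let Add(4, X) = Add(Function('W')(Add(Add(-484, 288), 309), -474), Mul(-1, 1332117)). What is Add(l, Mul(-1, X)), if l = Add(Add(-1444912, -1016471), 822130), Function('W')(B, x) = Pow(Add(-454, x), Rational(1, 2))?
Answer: Add(-307132, Mul(-4, I, Pow(58, Rational(1, 2)))) ≈ Add(-3.0713e+5, Mul(-30.463, I))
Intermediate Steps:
l = -1639253 (l = Add(-2461383, 822130) = -1639253)
X = Add(-1332121, Mul(4, I, Pow(58, Rational(1, 2)))) (X = Add(-4, Add(Pow(Add(-454, -474), Rational(1, 2)), Mul(-1, 1332117))) = Add(-4, Add(Pow(-928, Rational(1, 2)), -1332117)) = Add(-4, Add(Mul(4, I, Pow(58, Rational(1, 2))), -1332117)) = Add(-4, Add(-1332117, Mul(4, I, Pow(58, Rational(1, 2))))) = Add(-1332121, Mul(4, I, Pow(58, Rational(1, 2)))) ≈ Add(-1.3321e+6, Mul(30.463, I)))
Add(l, Mul(-1, X)) = Add(-1639253, Mul(-1, Add(-1332121, Mul(4, I, Pow(58, Rational(1, 2)))))) = Add(-1639253, Add(1332121, Mul(-4, I, Pow(58, Rational(1, 2))))) = Add(-307132, Mul(-4, I, Pow(58, Rational(1, 2))))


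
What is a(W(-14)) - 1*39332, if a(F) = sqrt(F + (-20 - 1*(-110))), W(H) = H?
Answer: -39332 + 2*sqrt(19) ≈ -39323.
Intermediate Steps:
a(F) = sqrt(90 + F) (a(F) = sqrt(F + (-20 + 110)) = sqrt(F + 90) = sqrt(90 + F))
a(W(-14)) - 1*39332 = sqrt(90 - 14) - 1*39332 = sqrt(76) - 39332 = 2*sqrt(19) - 39332 = -39332 + 2*sqrt(19)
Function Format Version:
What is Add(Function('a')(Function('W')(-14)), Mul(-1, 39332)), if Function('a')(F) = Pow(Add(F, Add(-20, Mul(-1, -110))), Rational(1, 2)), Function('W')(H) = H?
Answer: Add(-39332, Mul(2, Pow(19, Rational(1, 2)))) ≈ -39323.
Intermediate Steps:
Function('a')(F) = Pow(Add(90, F), Rational(1, 2)) (Function('a')(F) = Pow(Add(F, Add(-20, 110)), Rational(1, 2)) = Pow(Add(F, 90), Rational(1, 2)) = Pow(Add(90, F), Rational(1, 2)))
Add(Function('a')(Function('W')(-14)), Mul(-1, 39332)) = Add(Pow(Add(90, -14), Rational(1, 2)), Mul(-1, 39332)) = Add(Pow(76, Rational(1, 2)), -39332) = Add(Mul(2, Pow(19, Rational(1, 2))), -39332) = Add(-39332, Mul(2, Pow(19, Rational(1, 2))))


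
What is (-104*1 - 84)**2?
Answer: 35344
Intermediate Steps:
(-104*1 - 84)**2 = (-104 - 84)**2 = (-188)**2 = 35344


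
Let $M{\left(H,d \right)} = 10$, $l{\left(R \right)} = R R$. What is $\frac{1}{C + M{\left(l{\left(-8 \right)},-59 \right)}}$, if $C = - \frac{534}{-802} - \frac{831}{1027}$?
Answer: $\frac{411827}{4059248} \approx 0.10145$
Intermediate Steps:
$l{\left(R \right)} = R^{2}$
$C = - \frac{59022}{411827}$ ($C = \left(-534\right) \left(- \frac{1}{802}\right) - \frac{831}{1027} = \frac{267}{401} - \frac{831}{1027} = - \frac{59022}{411827} \approx -0.14332$)
$\frac{1}{C + M{\left(l{\left(-8 \right)},-59 \right)}} = \frac{1}{- \frac{59022}{411827} + 10} = \frac{1}{\frac{4059248}{411827}} = \frac{411827}{4059248}$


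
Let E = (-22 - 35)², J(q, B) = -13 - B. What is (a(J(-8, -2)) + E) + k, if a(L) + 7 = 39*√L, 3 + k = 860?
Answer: 4099 + 39*I*√11 ≈ 4099.0 + 129.35*I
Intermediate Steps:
k = 857 (k = -3 + 860 = 857)
a(L) = -7 + 39*√L
E = 3249 (E = (-57)² = 3249)
(a(J(-8, -2)) + E) + k = ((-7 + 39*√(-13 - 1*(-2))) + 3249) + 857 = ((-7 + 39*√(-13 + 2)) + 3249) + 857 = ((-7 + 39*√(-11)) + 3249) + 857 = ((-7 + 39*(I*√11)) + 3249) + 857 = ((-7 + 39*I*√11) + 3249) + 857 = (3242 + 39*I*√11) + 857 = 4099 + 39*I*√11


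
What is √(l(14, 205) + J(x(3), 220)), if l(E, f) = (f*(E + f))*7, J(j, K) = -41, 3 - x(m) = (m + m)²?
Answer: 4*√19639 ≈ 560.56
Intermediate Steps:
x(m) = 3 - 4*m² (x(m) = 3 - (m + m)² = 3 - (2*m)² = 3 - 4*m²)
l(E, f) = 7*f*(E + f)
√(l(14, 205) + J(x(3), 220)) = √(7*205*(14 + 205) - 41) = √(7*205*219 - 41) = √(314265 - 41) = √314224 = 4*√19639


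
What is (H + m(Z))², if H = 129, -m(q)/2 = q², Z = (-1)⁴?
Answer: 16129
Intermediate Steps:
Z = 1
m(q) = -2*q²
(H + m(Z))² = (129 - 2*1²)² = (129 - 2*1)² = (129 - 2)² = 127² = 16129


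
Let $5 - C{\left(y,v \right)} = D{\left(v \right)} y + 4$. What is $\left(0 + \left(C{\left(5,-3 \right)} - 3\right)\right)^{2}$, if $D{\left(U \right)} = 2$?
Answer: $144$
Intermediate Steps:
$C{\left(y,v \right)} = 1 - 2 y$ ($C{\left(y,v \right)} = 5 - \left(2 y + 4\right) = 5 - \left(4 + 2 y\right) = 1 - 2 y$)
$\left(0 + \left(C{\left(5,-3 \right)} - 3\right)\right)^{2} = \left(0 + \left(\left(1 - 10\right) - 3\right)\right)^{2} = \left(0 - 12\right)^{2} = \left(-12\right)^{2} = 144$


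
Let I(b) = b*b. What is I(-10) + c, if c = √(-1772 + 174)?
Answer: 100 + I*√1598 ≈ 100.0 + 39.975*I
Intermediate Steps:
I(b) = b²
c = I*√1598 (c = √(-1598) = I*√1598 ≈ 39.975*I)
I(-10) + c = (-10)² + I*√1598 = 100 + I*√1598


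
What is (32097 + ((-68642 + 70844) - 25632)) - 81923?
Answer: -73256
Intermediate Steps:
(32097 + ((-68642 + 70844) - 25632)) - 81923 = (32097 + (2202 - 25632)) - 81923 = (32097 - 23430) - 81923 = 8667 - 81923 = -73256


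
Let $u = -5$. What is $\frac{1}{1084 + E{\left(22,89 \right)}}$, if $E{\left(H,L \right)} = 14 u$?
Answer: $\frac{1}{1014} \approx 0.00098619$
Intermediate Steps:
$E{\left(H,L \right)} = -70$ ($E{\left(H,L \right)} = 14 \left(-5\right) = -70$)
$\frac{1}{1084 + E{\left(22,89 \right)}} = \frac{1}{1084 - 70} = \frac{1}{1014}$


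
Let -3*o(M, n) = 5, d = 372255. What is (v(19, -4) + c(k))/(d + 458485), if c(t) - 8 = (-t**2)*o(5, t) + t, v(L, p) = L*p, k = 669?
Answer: 186634/207685 ≈ 0.89864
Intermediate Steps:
o(M, n) = -5/3 (o(M, n) = -1/3*5 = -5/3)
c(t) = 8 + t + 5*t**2/3 (c(t) = 8 + (-t**2*(-5/3) + t) = 8 + (5*t**2/3 + t) = 8 + (t + 5*t**2/3) = 8 + t + 5*t**2/3)
(v(19, -4) + c(k))/(d + 458485) = (19*(-4) + (8 + 669 + (5/3)*669**2))/(372255 + 458485) = (-76 + (8 + 669 + (5/3)*447561))/830740 = (-76 + (8 + 669 + 745935))*(1/830740) = (-76 + 746612)*(1/830740) = 746536*(1/830740) = 186634/207685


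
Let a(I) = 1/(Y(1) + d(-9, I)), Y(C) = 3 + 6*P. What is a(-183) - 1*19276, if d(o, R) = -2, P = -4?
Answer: -443349/23 ≈ -19276.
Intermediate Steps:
Y(C) = -21 (Y(C) = 3 + 6*(-4) = 3 - 24 = -21)
a(I) = -1/23 (a(I) = 1/(-21 - 2) = 1/(-23) = -1/23)
a(-183) - 1*19276 = -1/23 - 1*19276 = -1/23 - 19276 = -443349/23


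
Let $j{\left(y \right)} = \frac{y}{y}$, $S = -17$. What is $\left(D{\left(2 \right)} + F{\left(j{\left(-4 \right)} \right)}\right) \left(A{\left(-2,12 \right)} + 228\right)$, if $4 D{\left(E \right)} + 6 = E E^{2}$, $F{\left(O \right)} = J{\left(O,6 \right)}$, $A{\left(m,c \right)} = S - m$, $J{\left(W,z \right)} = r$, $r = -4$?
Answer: $- \frac{1491}{2} \approx -745.5$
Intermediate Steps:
$J{\left(W,z \right)} = -4$
$j{\left(y \right)} = 1$
$A{\left(m,c \right)} = -17 - m$
$F{\left(O \right)} = -4$
$D{\left(E \right)} = - \frac{3}{2} + \frac{E^{3}}{4}$ ($D{\left(E \right)} = - \frac{3}{2} + \frac{E E^{2}}{4} = - \frac{3}{2} + \frac{E^{3}}{4}$)
$\left(D{\left(2 \right)} + F{\left(j{\left(-4 \right)} \right)}\right) \left(A{\left(-2,12 \right)} + 228\right) = \left(\left(- \frac{3}{2} + \frac{2^{3}}{4}\right) - 4\right) \left(\left(-17 - -2\right) + 228\right) = \left(\left(- \frac{3}{2} + \frac{1}{4} \cdot 8\right) - 4\right) \left(\left(-17 + 2\right) + 228\right) = \left(\left(- \frac{3}{2} + 2\right) - 4\right) \left(-15 + 228\right) = \left(\frac{1}{2} - 4\right) 213 = \left(- \frac{7}{2}\right) 213 = - \frac{1491}{2}$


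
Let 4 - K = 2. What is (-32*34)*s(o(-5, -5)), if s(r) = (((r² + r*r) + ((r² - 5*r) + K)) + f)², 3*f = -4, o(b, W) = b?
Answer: -99229952/9 ≈ -1.1026e+7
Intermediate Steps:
K = 2 (K = 4 - 1*2 = 4 - 2 = 2)
f = -4/3 (f = (⅓)*(-4) = -4/3 ≈ -1.3333)
s(r) = (⅔ - 5*r + 3*r²)² (s(r) = (((r² + r*r) + ((r² - 5*r) + 2)) - 4/3)² = (((r² + r²) + (2 + r² - 5*r)) - 4/3)² = ((2*r² + (2 + r² - 5*r)) - 4/3)² = ((2 - 5*r + 3*r²) - 4/3)² = (⅔ - 5*r + 3*r²)²)
(-32*34)*s(o(-5, -5)) = (-32*34)*((2 - 15*(-5) + 9*(-5)²)²/9) = -1088*(2 + 75 + 9*25)²/9 = -1088*(2 + 75 + 225)²/9 = -1088*302²/9 = -1088*91204/9 = -99229952/9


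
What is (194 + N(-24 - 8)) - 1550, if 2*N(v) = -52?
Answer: -1382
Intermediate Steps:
N(v) = -26 (N(v) = (½)*(-52) = -26)
(194 + N(-24 - 8)) - 1550 = (194 - 26) - 1550 = 168 - 1550 = -1382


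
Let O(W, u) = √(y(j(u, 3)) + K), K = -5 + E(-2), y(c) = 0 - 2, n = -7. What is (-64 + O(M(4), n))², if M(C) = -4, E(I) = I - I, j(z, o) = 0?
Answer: (64 - I*√7)² ≈ 4089.0 - 338.66*I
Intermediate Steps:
E(I) = 0
y(c) = -2
K = -5 (K = -5 + 0 = -5)
O(W, u) = I*√7 (O(W, u) = √(-2 - 5) = √(-7) = I*√7)
(-64 + O(M(4), n))² = (-64 + I*√7)²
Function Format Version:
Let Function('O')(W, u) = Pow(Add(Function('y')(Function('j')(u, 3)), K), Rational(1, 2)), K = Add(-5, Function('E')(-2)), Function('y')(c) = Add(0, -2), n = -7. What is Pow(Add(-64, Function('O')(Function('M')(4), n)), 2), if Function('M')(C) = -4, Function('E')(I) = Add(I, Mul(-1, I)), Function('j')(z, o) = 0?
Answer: Pow(Add(64, Mul(-1, I, Pow(7, Rational(1, 2)))), 2) ≈ Add(4089.0, Mul(-338.66, I))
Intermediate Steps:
Function('E')(I) = 0
Function('y')(c) = -2
K = -5 (K = Add(-5, 0) = -5)
Function('O')(W, u) = Mul(I, Pow(7, Rational(1, 2))) (Function('O')(W, u) = Pow(Add(-2, -5), Rational(1, 2)) = Pow(-7, Rational(1, 2)) = Mul(I, Pow(7, Rational(1, 2))))
Pow(Add(-64, Function('O')(Function('M')(4), n)), 2) = Pow(Add(-64, Mul(I, Pow(7, Rational(1, 2)))), 2)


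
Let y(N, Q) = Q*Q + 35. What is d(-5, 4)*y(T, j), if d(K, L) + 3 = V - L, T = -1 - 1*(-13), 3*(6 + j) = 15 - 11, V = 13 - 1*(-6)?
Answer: 2044/3 ≈ 681.33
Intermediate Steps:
V = 19 (V = 13 + 6 = 19)
j = -14/3 (j = -6 + (15 - 11)/3 = -6 + (1/3)*4 = -6 + 4/3 = -14/3 ≈ -4.6667)
T = 12 (T = -1 + 13 = 12)
y(N, Q) = 35 + Q**2 (y(N, Q) = Q**2 + 35 = 35 + Q**2)
d(K, L) = 16 - L (d(K, L) = -3 + (19 - L) = 16 - L)
d(-5, 4)*y(T, j) = (16 - 1*4)*(35 + (-14/3)**2) = (16 - 4)*(35 + 196/9) = 12*(511/9) = 2044/3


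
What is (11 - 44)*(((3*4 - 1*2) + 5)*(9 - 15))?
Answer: 2970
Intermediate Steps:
(11 - 44)*(((3*4 - 1*2) + 5)*(9 - 15)) = -33*((12 - 2) + 5)*(-6) = -33*(10 + 5)*(-6) = -495*(-6) = -33*(-90) = 2970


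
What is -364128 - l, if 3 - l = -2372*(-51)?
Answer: -243159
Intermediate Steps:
l = -120969 (l = 3 - (-2372)*(-51) = 3 - 1*120972 = 3 - 120972 = -120969)
-364128 - l = -364128 - 1*(-120969) = -364128 + 120969 = -243159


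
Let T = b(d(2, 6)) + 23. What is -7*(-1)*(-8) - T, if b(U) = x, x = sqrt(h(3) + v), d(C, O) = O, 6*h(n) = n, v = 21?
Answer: -79 - sqrt(86)/2 ≈ -83.637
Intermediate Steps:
h(n) = n/6
x = sqrt(86)/2 (x = sqrt((1/6)*3 + 21) = sqrt(1/2 + 21) = sqrt(43/2) = sqrt(86)/2 ≈ 4.6368)
b(U) = sqrt(86)/2
T = 23 + sqrt(86)/2 (T = sqrt(86)/2 + 23 = 23 + sqrt(86)/2 ≈ 27.637)
-7*(-1)*(-8) - T = -7*(-1)*(-8) - (23 + sqrt(86)/2) = 7*(-8) + (-23 - sqrt(86)/2) = -56 + (-23 - sqrt(86)/2) = -79 - sqrt(86)/2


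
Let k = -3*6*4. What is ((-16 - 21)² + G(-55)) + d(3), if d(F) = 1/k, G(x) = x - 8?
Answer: 94031/72 ≈ 1306.0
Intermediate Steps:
k = -72 (k = -18*4 = -72)
G(x) = -8 + x
d(F) = -1/72 (d(F) = 1/(-72) = -1/72)
((-16 - 21)² + G(-55)) + d(3) = ((-16 - 21)² + (-8 - 55)) - 1/72 = ((-37)² - 63) - 1/72 = (1369 - 63) - 1/72 = 1306 - 1/72 = 94031/72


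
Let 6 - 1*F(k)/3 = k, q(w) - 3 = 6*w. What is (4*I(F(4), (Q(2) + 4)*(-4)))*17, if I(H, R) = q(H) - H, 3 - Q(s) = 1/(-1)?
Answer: 2244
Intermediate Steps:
Q(s) = 4 (Q(s) = 3 - 1/(-1) = 3 - 1*(-1) = 3 + 1 = 4)
q(w) = 3 + 6*w
F(k) = 18 - 3*k
I(H, R) = 3 + 5*H (I(H, R) = (3 + 6*H) - H = 3 + 5*H)
(4*I(F(4), (Q(2) + 4)*(-4)))*17 = (4*(3 + 5*(18 - 3*4)))*17 = (4*(3 + 5*(18 - 12)))*17 = (4*(3 + 5*6))*17 = (4*(3 + 30))*17 = (4*33)*17 = 132*17 = 2244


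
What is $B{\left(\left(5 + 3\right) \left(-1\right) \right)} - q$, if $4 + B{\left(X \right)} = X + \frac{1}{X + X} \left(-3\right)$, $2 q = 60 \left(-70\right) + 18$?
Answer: $\frac{33267}{16} \approx 2079.2$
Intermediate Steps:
$q = -2091$ ($q = \frac{60 \left(-70\right) + 18}{2} = \frac{-4200 + 18}{2} = \frac{1}{2} \left(-4182\right) = -2091$)
$B{\left(X \right)} = -4 + X - \frac{3}{2 X}$ ($B{\left(X \right)} = -4 + \left(X + \frac{1}{X + X} \left(-3\right)\right) = -4 + \left(X + \frac{1}{2 X} \left(-3\right)\right) = -4 + \left(X - \frac{3}{2 X}\right) = -4 + X - \frac{3}{2 X}$)
$B{\left(\left(5 + 3\right) \left(-1\right) \right)} - q = \left(-4 + \left(5 + 3\right) \left(-1\right) - \frac{3}{2 \left(5 + 3\right) \left(-1\right)}\right) - -2091 = \left(-4 + 8 \left(-1\right) - \frac{3}{2 \cdot 8 \left(-1\right)}\right) + 2091 = \left(-4 - 8 - \frac{3}{2 \left(-8\right)}\right) + 2091 = \left(-4 - 8 - - \frac{3}{16}\right) + 2091 = \left(-4 - 8 + \frac{3}{16}\right) + 2091 = - \frac{189}{16} + 2091 = \frac{33267}{16}$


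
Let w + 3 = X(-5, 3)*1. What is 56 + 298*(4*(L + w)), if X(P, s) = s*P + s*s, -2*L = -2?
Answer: -9480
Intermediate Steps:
L = 1 (L = -½*(-2) = 1)
X(P, s) = s² + P*s (X(P, s) = P*s + s² = s² + P*s)
w = -9 (w = -3 + (3*(-5 + 3))*1 = -3 + (3*(-2))*1 = -3 - 6*1 = -3 - 6 = -9)
56 + 298*(4*(L + w)) = 56 + 298*(4*(1 - 9)) = 56 + 298*(4*(-8)) = 56 + 298*(-32) = 56 - 9536 = -9480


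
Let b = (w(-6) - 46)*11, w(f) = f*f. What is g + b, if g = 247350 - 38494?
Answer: 208746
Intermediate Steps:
w(f) = f**2
b = -110 (b = ((-6)**2 - 46)*11 = (36 - 46)*11 = -10*11 = -110)
g = 208856
g + b = 208856 - 110 = 208746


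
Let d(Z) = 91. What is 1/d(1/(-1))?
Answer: 1/91 ≈ 0.010989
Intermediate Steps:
1/d(1/(-1)) = 1/91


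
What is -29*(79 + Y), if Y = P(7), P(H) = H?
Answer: -2494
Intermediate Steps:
Y = 7
-29*(79 + Y) = -29*(79 + 7) = -29*86 = -2494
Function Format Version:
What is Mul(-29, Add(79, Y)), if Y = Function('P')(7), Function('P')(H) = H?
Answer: -2494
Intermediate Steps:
Y = 7
Mul(-29, Add(79, Y)) = Mul(-29, Add(79, 7)) = Mul(-29, 86) = -2494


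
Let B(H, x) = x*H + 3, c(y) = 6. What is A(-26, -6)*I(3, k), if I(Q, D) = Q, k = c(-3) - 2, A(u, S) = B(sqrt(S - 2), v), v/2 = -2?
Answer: 9 - 24*I*sqrt(2) ≈ 9.0 - 33.941*I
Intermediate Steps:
v = -4 (v = 2*(-2) = -4)
B(H, x) = 3 + H*x (B(H, x) = H*x + 3 = 3 + H*x)
A(u, S) = 3 - 4*sqrt(-2 + S) (A(u, S) = 3 + sqrt(S - 2)*(-4) = 3 + sqrt(-2 + S)*(-4) = 3 - 4*sqrt(-2 + S))
k = 4 (k = 6 - 2 = 4)
A(-26, -6)*I(3, k) = (3 - 4*sqrt(-2 - 6))*3 = (3 - 8*I*sqrt(2))*3 = 9 - 24*I*sqrt(2)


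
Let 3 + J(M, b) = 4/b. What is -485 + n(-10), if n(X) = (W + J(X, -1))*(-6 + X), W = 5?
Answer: -453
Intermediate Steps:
J(M, b) = -3 + 4/b
n(X) = 12 - 2*X (n(X) = (5 + (-3 + 4/(-1)))*(-6 + X) = (5 + (-3 + 4*(-1)))*(-6 + X) = (5 + (-3 - 4))*(-6 + X) = (5 - 7)*(-6 + X) = -2*(-6 + X) = 12 - 2*X)
-485 + n(-10) = -485 + (12 - 2*(-10)) = -485 + (12 + 20) = -485 + 32 = -453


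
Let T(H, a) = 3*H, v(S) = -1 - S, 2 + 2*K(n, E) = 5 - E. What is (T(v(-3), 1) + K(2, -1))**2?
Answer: 64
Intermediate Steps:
K(n, E) = 3/2 - E/2 (K(n, E) = -1 + (5 - E)/2 = -1 + (5/2 - E/2) = 3/2 - E/2)
(T(v(-3), 1) + K(2, -1))**2 = (3*(-1 - 1*(-3)) + (3/2 - 1/2*(-1)))**2 = (3*(-1 + 3) + (3/2 + 1/2))**2 = (3*2 + 2)**2 = (6 + 2)**2 = 8**2 = 64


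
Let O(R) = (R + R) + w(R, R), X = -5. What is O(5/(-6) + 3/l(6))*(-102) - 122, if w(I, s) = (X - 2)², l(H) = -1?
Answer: -4338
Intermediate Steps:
w(I, s) = 49 (w(I, s) = (-5 - 2)² = (-7)² = 49)
O(R) = 49 + 2*R (O(R) = (R + R) + 49 = 2*R + 49 = 49 + 2*R)
O(5/(-6) + 3/l(6))*(-102) - 122 = (49 + 2*(5/(-6) + 3/(-1)))*(-102) - 122 = (49 + 2*(5*(-⅙) + 3*(-1)))*(-102) - 122 = (49 + 2*(-⅚ - 3))*(-102) - 122 = (49 + 2*(-23/6))*(-102) - 122 = (49 - 23/3)*(-102) - 122 = (124/3)*(-102) - 122 = -4216 - 122 = -4338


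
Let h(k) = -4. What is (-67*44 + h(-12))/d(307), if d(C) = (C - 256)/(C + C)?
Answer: -604176/17 ≈ -35540.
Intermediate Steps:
d(C) = (-256 + C)/(2*C) (d(C) = (-256 + C)/((2*C)) = (-256 + C)*(1/(2*C)) = (-256 + C)/(2*C))
(-67*44 + h(-12))/d(307) = (-67*44 - 4)/(((½)*(-256 + 307)/307)) = (-2948 - 4)/(((½)*(1/307)*51)) = -2952/51/614 = -2952*614/51 = -604176/17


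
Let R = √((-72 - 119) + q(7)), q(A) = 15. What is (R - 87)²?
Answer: 7393 - 696*I*√11 ≈ 7393.0 - 2308.4*I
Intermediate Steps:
R = 4*I*√11 (R = √((-72 - 119) + 15) = √(-191 + 15) = √(-176) = 4*I*√11 ≈ 13.266*I)
(R - 87)² = (4*I*√11 - 87)² = (-87 + 4*I*√11)²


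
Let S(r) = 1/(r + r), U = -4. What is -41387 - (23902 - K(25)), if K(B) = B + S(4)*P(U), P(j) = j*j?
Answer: -65262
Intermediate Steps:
S(r) = 1/(2*r)
P(j) = j²
K(B) = 2 + B (K(B) = B + ((½)/4)*(-4)² = B + ((½)*(¼))*16 = B + (⅛)*16 = B + 2 = 2 + B)
-41387 - (23902 - K(25)) = -41387 - (23902 - (2 + 25)) = -41387 - (23902 - 1*27) = -41387 - (23902 - 27) = -41387 - 1*23875 = -41387 - 23875 = -65262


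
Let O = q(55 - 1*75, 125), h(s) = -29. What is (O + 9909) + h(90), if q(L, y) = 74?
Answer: 9954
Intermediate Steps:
O = 74
(O + 9909) + h(90) = (74 + 9909) - 29 = 9983 - 29 = 9954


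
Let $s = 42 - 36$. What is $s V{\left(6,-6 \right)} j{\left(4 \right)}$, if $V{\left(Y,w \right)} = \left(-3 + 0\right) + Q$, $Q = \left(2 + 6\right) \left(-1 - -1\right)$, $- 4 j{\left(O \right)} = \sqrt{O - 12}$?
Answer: $9 i \sqrt{2} \approx 12.728 i$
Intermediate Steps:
$j{\left(O \right)} = - \frac{\sqrt{-12 + O}}{4}$ ($j{\left(O \right)} = - \frac{\sqrt{O - 12}}{4} = - \frac{\sqrt{-12 + O}}{4}$)
$s = 6$
$Q = 0$ ($Q = 8 \left(-1 + 1\right) = 8 \cdot 0 = 0$)
$V{\left(Y,w \right)} = -3$ ($V{\left(Y,w \right)} = \left(-3 + 0\right) + 0 = -3 + 0 = -3$)
$s V{\left(6,-6 \right)} j{\left(4 \right)} = 6 \left(-3\right) \left(- \frac{\sqrt{-12 + 4}}{4}\right) = - 18 \left(- \frac{\sqrt{-8}}{4}\right) = - 18 \left(- \frac{2 i \sqrt{2}}{4}\right) = - 18 \left(- \frac{i \sqrt{2}}{2}\right) = 9 i \sqrt{2}$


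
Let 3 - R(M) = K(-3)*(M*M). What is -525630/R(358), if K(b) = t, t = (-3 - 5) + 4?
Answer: -75090/73237 ≈ -1.0253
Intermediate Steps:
t = -4 (t = -8 + 4 = -4)
K(b) = -4
R(M) = 3 + 4*M² (R(M) = 3 - (-4)*M*M = 3 - (-4)*M² = 3 + 4*M²)
-525630/R(358) = -525630/(3 + 4*358²) = -525630/(3 + 4*128164) = -525630/(3 + 512656) = -525630/512659 = -525630*1/512659 = -75090/73237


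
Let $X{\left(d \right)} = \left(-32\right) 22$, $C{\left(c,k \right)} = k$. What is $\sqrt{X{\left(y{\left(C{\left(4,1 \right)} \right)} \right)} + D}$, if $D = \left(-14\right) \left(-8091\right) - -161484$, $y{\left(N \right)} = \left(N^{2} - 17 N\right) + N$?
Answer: $\sqrt{274054} \approx 523.5$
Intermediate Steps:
$y{\left(N \right)} = N^{2} - 16 N$
$X{\left(d \right)} = -704$
$D = 274758$ ($D = 113274 + 161484 = 274758$)
$\sqrt{X{\left(y{\left(C{\left(4,1 \right)} \right)} \right)} + D} = \sqrt{-704 + 274758} = \sqrt{274054}$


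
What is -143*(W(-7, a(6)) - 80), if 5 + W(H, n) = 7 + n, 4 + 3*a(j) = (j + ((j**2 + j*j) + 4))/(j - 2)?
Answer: 20735/2 ≈ 10368.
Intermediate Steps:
a(j) = -4/3 + (4 + j + 2*j**2)/(3*(-2 + j)) (a(j) = -4/3 + ((j + ((j**2 + j*j) + 4))/(j - 2))/3 = -4/3 + ((j + ((j**2 + j**2) + 4))/(-2 + j))/3 = -4/3 + ((j + (2*j**2 + 4))/(-2 + j))/3 = -4/3 + ((j + (4 + 2*j**2))/(-2 + j))/3 = -4/3 + ((4 + j + 2*j**2)/(-2 + j))/3 = -4/3 + (4 + j + 2*j**2)/(3*(-2 + j)))
W(H, n) = 2 + n (W(H, n) = -5 + (7 + n) = 2 + n)
-143*(W(-7, a(6)) - 80) = -143*((2 + (4 - 1*6 + (2/3)*6**2)/(-2 + 6)) - 80) = -143*((2 + (4 - 6 + (2/3)*36)/4) - 80) = -143*((2 + (4 - 6 + 24)/4) - 80) = -143*((2 + (1/4)*22) - 80) = -143*((2 + 11/2) - 80) = -143*(15/2 - 80) = -143*(-145/2) = 20735/2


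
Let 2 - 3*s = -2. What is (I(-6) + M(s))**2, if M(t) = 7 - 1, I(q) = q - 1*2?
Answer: 4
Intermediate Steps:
s = 4/3 (s = 2/3 - 1/3*(-2) = 2/3 + 2/3 = 4/3 ≈ 1.3333)
I(q) = -2 + q (I(q) = q - 2 = -2 + q)
M(t) = 6
(I(-6) + M(s))**2 = ((-2 - 6) + 6)**2 = (-8 + 6)**2 = (-2)**2 = 4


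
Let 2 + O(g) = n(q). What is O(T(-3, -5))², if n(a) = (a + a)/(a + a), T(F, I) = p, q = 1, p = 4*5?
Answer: 1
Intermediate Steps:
p = 20
T(F, I) = 20
n(a) = 1 (n(a) = (2*a)/((2*a)) = (2*a)*(1/(2*a)) = 1)
O(g) = -1 (O(g) = -2 + 1 = -1)
O(T(-3, -5))² = (-1)² = 1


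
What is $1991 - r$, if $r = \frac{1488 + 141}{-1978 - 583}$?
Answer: $\frac{5100580}{2561} \approx 1991.6$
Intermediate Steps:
$r = - \frac{1629}{2561}$ ($r = \frac{1629}{-2561} = 1629 \left(- \frac{1}{2561}\right) = - \frac{1629}{2561} \approx -0.63608$)
$1991 - r = 1991 - - \frac{1629}{2561} = 1991 + \frac{1629}{2561} = \frac{5100580}{2561}$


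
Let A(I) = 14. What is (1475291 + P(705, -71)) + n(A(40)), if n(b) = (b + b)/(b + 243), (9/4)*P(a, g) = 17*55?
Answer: 3413309515/2313 ≈ 1.4757e+6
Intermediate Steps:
P(a, g) = 3740/9 (P(a, g) = 4*(17*55)/9 = (4/9)*935 = 3740/9)
n(b) = 2*b/(243 + b) (n(b) = (2*b)/(243 + b) = 2*b/(243 + b))
(1475291 + P(705, -71)) + n(A(40)) = (1475291 + 3740/9) + 2*14/(243 + 14) = 13281359/9 + 2*14/257 = 13281359/9 + 2*14*(1/257) = 13281359/9 + 28/257 = 3413309515/2313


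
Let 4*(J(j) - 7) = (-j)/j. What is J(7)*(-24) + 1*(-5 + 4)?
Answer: -163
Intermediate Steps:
J(j) = 27/4 (J(j) = 7 + ((-j)/j)/4 = 7 + (1/4)*(-1) = 7 - 1/4 = 27/4)
J(7)*(-24) + 1*(-5 + 4) = (27/4)*(-24) + 1*(-5 + 4) = -162 + 1*(-1) = -162 - 1 = -163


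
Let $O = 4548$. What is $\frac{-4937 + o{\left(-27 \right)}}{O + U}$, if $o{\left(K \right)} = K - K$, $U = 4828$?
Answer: $- \frac{4937}{9376} \approx -0.52656$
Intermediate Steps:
$o{\left(K \right)} = 0$
$\frac{-4937 + o{\left(-27 \right)}}{O + U} = \frac{-4937 + 0}{4548 + 4828} = - \frac{4937}{9376}$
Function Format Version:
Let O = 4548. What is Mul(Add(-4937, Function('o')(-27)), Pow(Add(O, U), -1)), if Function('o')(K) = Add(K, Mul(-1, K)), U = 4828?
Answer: Rational(-4937, 9376) ≈ -0.52656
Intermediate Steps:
Function('o')(K) = 0
Mul(Add(-4937, Function('o')(-27)), Pow(Add(O, U), -1)) = Mul(Add(-4937, 0), Pow(Add(4548, 4828), -1)) = Mul(-4937, Pow(9376, -1)) = Mul(-4937, Rational(1, 9376)) = Rational(-4937, 9376)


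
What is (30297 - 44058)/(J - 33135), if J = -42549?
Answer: 4587/25228 ≈ 0.18182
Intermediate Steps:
(30297 - 44058)/(J - 33135) = (30297 - 44058)/(-42549 - 33135) = -13761/(-75684) = -13761*(-1/75684) = 4587/25228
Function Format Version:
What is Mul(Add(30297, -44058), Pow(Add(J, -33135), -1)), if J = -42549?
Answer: Rational(4587, 25228) ≈ 0.18182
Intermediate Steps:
Mul(Add(30297, -44058), Pow(Add(J, -33135), -1)) = Mul(Add(30297, -44058), Pow(Add(-42549, -33135), -1)) = Mul(-13761, Pow(-75684, -1)) = Mul(-13761, Rational(-1, 75684)) = Rational(4587, 25228)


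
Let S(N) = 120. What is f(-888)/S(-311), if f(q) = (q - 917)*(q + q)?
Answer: 26714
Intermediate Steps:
f(q) = 2*q*(-917 + q) (f(q) = (-917 + q)*(2*q) = 2*q*(-917 + q))
f(-888)/S(-311) = (2*(-888)*(-917 - 888))/120 = (2*(-888)*(-1805))*(1/120) = 3205680*(1/120) = 26714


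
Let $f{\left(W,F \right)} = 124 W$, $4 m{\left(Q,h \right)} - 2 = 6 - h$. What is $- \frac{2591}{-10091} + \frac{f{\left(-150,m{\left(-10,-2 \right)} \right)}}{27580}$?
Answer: $- \frac{5811641}{13915489} \approx -0.41764$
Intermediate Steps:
$m{\left(Q,h \right)} = 2 - \frac{h}{4}$ ($m{\left(Q,h \right)} = \frac{1}{2} + \frac{6 - h}{4} = \frac{1}{2} - \left(- \frac{3}{2} + \frac{h}{4}\right) = 2 - \frac{h}{4}$)
$- \frac{2591}{-10091} + \frac{f{\left(-150,m{\left(-10,-2 \right)} \right)}}{27580} = - \frac{2591}{-10091} + \frac{124 \left(-150\right)}{27580} = \left(-2591\right) \left(- \frac{1}{10091}\right) - \frac{930}{1379} = \frac{2591}{10091} - \frac{930}{1379} = - \frac{5811641}{13915489}$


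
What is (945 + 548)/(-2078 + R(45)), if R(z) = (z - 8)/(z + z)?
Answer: -134370/186983 ≈ -0.71862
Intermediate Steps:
R(z) = (-8 + z)/(2*z) (R(z) = (-8 + z)/((2*z)) = (-8 + z)*(1/(2*z)) = (-8 + z)/(2*z))
(945 + 548)/(-2078 + R(45)) = (945 + 548)/(-2078 + (½)*(-8 + 45)/45) = 1493/(-2078 + (½)*(1/45)*37) = 1493/(-2078 + 37/90) = 1493/(-186983/90) = 1493*(-90/186983) = -134370/186983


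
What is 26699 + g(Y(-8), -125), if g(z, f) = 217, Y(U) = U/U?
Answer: 26916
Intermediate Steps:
Y(U) = 1
26699 + g(Y(-8), -125) = 26699 + 217 = 26916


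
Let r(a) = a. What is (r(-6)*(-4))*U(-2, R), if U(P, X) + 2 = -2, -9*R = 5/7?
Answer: -96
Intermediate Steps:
R = -5/63 (R = -5/(9*7) = -⅑*5/7 = -5/63 ≈ -0.079365)
U(P, X) = -4 (U(P, X) = -2 - 2 = -4)
(r(-6)*(-4))*U(-2, R) = -6*(-4)*(-4) = 24*(-4) = -96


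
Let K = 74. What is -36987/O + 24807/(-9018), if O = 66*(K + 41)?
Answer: -14495386/1901295 ≈ -7.6240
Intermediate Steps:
O = 7590 (O = 66*(74 + 41) = 66*115 = 7590)
-36987/O + 24807/(-9018) = -36987/7590 + 24807/(-9018) = -36987*1/7590 + 24807*(-1/9018) = -12329/2530 - 8269/3006 = -14495386/1901295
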